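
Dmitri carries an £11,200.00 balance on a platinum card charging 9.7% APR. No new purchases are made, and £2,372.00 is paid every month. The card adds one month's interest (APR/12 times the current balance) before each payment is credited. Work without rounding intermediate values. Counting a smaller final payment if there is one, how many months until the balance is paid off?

Monthly rate r = 9.7%/12 = 0.808333% = 0.00808333.
Recurrence: B ← B·(1+r) − £2,372.00.
Month 1: interest £90.53; balance after payment £8,918.53.
Month 2: interest £72.09; balance after payment £6,618.62.
Month 3: interest £53.50; balance after payment £4,300.13.
Month 4: interest £34.76; balance after payment £1,962.88.
Month 5: interest £15.87; balance after payment £0.00.

5 payments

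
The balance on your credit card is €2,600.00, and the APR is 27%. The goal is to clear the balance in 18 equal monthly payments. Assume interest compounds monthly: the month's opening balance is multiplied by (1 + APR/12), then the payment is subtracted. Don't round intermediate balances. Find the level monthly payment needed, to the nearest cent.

Monthly rate r = 27%/12 = 2.25% = 0.0225.
Level-payment amortization: P = B₀·r / (1 − (1+r)^(−n)) = 2600.00·0.0225 / (1 − 1.0225^(−18)).
Denominator 1 − (1+r)^(−18) = 0.330022374.
P = 58.5 / 0.330022374 ≈ 177.26.

€177.26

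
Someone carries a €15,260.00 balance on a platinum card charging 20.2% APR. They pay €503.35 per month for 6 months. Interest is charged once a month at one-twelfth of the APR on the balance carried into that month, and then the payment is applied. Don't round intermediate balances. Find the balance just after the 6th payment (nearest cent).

€13,717.51

Monthly rate r = 20.2%/12 = 1.68333% = 0.0168333.
Each month: B ← B·(1+r) − €503.35.
Month 1: interest €256.88; balance after payment €15,013.53.
Month 2: interest €252.73; balance after payment €14,762.90.
Month 3: interest €248.51; balance after payment €14,508.06.
Month 4: interest €244.22; balance after payment €14,248.93.
Month 5: interest €239.86; balance after payment €13,985.44.
Month 6: interest €235.42; balance after payment €13,717.51.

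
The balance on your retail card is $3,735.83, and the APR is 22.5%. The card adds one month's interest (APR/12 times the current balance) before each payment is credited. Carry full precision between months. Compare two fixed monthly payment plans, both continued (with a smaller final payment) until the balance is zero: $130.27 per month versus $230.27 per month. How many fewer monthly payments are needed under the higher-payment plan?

Monthly rate r = 22.5%/12 = 1.875% = 0.01875.
At $130.27/mo: n = ⌈−ln(1 − rB₀/P)/ln(1+r)⌉ = 42 payments (last $69.87); total interest = total paid − $3,735.83 = $1,675.11.
At $230.27/mo: 20 payments (last $121.19); total interest $760.49.
Payments saved = 42 − 20 = 22.

22 fewer payments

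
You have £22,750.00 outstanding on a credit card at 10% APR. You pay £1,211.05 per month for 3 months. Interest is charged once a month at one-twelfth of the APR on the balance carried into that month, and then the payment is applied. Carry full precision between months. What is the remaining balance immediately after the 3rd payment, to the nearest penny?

£19,659.99

Monthly rate r = 10%/12 = 0.833333% = 0.00833333.
Each month: B ← B·(1+r) − £1,211.05.
Month 1: interest £189.58; balance after payment £21,728.53.
Month 2: interest £181.07; balance after payment £20,698.55.
Month 3: interest £172.49; balance after payment £19,659.99.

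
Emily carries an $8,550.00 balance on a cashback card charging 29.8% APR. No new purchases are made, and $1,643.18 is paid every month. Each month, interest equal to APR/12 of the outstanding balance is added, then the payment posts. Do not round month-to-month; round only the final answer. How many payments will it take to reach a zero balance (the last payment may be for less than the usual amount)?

Monthly rate r = 29.8%/12 = 2.48333% = 0.0248333.
Recurrence: B ← B·(1+r) − $1,643.18.
Month 1: interest $212.32; balance after payment $7,119.15.
Month 2: interest $176.79; balance after payment $5,652.76.
Month 3: interest $140.38; balance after payment $4,149.95.
Month 4: interest $103.06; balance after payment $2,609.83.
Month 5: interest $64.81; balance after payment $1,031.46.
Month 6: interest $25.61; balance after payment $0.00.

6 months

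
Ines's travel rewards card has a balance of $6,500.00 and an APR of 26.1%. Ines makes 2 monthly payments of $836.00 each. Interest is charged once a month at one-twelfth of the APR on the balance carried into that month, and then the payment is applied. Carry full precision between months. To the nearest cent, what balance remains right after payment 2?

$5,095.64

Monthly rate r = 26.1%/12 = 2.175% = 0.02175.
Each month: B ← B·(1+r) − $836.00.
Month 1: interest $141.38; balance after payment $5,805.38.
Month 2: interest $126.27; balance after payment $5,095.64.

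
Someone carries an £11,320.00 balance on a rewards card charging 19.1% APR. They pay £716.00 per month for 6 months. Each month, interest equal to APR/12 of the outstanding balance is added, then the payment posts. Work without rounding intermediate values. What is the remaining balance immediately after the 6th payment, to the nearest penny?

Monthly rate r = 19.1%/12 = 1.59167% = 0.0159167.
Each month: B ← B·(1+r) − £716.00.
Month 1: interest £180.18; balance after payment £10,784.18.
Month 2: interest £171.65; balance after payment £10,239.82.
Month 3: interest £162.98; balance after payment £9,686.81.
Month 4: interest £154.18; balance after payment £9,124.99.
Month 5: interest £145.24; balance after payment £8,554.23.
Month 6: interest £136.15; balance after payment £7,974.38.

£7,974.38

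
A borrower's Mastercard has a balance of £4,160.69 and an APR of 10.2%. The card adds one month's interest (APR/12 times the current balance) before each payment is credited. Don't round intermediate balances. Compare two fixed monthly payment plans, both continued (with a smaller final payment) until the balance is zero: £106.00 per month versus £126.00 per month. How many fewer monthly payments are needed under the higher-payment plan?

9 fewer payments

Monthly rate r = 10.2%/12 = 0.85% = 0.0085.
At £106.00/mo: n = ⌈−ln(1 − rB₀/P)/ln(1+r)⌉ = 48 payments (last £101.63); total interest = total paid − £4,160.69 = £922.94.
At £126.00/mo: 39 payments (last £116.39); total interest £743.70.
Payments saved = 48 − 39 = 9.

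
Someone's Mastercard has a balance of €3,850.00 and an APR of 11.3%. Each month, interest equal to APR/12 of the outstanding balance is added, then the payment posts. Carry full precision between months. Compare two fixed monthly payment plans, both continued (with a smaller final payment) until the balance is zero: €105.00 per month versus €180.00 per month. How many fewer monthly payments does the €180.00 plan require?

Monthly rate r = 11.3%/12 = 0.941667% = 0.00941667.
At €105.00/mo: n = ⌈−ln(1 − rB₀/P)/ln(1+r)⌉ = 46 payments (last €19.98); total interest = total paid − €3,850.00 = €894.98.
At €180.00/mo: 24 payments (last €179.38); total interest €469.38.
Payments saved = 46 − 24 = 22.

22 fewer payments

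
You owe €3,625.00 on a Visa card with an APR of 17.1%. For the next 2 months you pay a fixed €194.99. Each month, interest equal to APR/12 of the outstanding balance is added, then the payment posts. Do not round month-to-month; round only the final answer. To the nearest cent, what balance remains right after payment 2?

Monthly rate r = 17.1%/12 = 1.425% = 0.01425.
Each month: B ← B·(1+r) − €194.99.
Month 1: interest €51.66; balance after payment €3,481.67.
Month 2: interest €49.61; balance after payment €3,336.29.

€3,336.29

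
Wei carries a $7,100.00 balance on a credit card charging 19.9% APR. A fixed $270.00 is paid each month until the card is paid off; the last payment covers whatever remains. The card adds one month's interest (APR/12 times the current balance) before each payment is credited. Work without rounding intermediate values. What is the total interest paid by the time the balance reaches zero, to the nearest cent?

$2,304.13

Monthly rate r = 19.9%/12 = 1.65833% = 0.0165833.
Payoff takes n = ⌈−ln(1 − rB₀/P)/ln(1+r)⌉ = ⌈34.829⌉ = 35 payments; the last is $224.13.
Total paid = 34·$270.00 + $224.13 = $9,404.13.
Total interest = total paid − principal = $9,404.13 − $7,100.00 = $2,304.13.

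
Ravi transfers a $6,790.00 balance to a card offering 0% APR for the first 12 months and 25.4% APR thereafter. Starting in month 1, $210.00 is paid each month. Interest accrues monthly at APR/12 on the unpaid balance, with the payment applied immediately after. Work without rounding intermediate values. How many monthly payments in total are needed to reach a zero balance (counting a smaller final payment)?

Promo months 1–12 at r₀ = 0%/12 = 0; months 13+ at r₁ = 25.4%/12 = 0.0211667.
After month 12 (no interest yet): B = $6,790.00 − 12·$210.00 = $4,270.00.
Then at r₁ with $210.00/mo: n₂ = −ln(1 − r₁·B/P)/ln(1+r₁) ≈ 26.87 → 27 more payments.

39 payments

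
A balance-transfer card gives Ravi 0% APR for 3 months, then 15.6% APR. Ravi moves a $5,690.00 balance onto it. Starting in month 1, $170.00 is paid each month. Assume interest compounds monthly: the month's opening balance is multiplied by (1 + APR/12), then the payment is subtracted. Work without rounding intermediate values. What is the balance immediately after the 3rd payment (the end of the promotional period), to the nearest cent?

$5,180.00

Promo months 1–3 at r₀ = 0%/12 = 0; months 4+ at r₁ = 15.6%/12 = 0.013.
After month 3 (no interest yet): B = $5,690.00 − 3·$170.00 = $5,180.00.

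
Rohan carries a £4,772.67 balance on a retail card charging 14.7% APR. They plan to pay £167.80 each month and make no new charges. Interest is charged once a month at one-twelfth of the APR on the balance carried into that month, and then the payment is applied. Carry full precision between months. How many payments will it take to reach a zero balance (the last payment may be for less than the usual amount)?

36 payments

Monthly rate r = 14.7%/12 = 1.225% = 0.01225.
Recurrence: B ← B·(1+r) − £167.80.
Month 1: interest £58.47; balance after payment £4,663.34.
Month 2: interest £57.13; balance after payment £4,552.66.
Closed form: n = −ln(1 − rB₀/P)/ln(1+r) = −ln(0.65158)/ln(1.01225) ≈ 35.182, so the balance reaches zero during payment 36.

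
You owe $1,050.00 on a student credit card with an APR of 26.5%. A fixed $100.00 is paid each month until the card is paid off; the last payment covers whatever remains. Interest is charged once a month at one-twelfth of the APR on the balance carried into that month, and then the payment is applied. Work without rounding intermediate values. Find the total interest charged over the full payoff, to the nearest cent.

$157.80

Monthly rate r = 26.5%/12 = 2.20833% = 0.0220833.
Payoff takes n = ⌈−ln(1 − rB₀/P)/ln(1+r)⌉ = ⌈12.077⌉ = 13 payments; the last is $7.80.
Total paid = 12·$100.00 + $7.80 = $1,207.80.
Total interest = total paid − principal = $1,207.80 − $1,050.00 = $157.80.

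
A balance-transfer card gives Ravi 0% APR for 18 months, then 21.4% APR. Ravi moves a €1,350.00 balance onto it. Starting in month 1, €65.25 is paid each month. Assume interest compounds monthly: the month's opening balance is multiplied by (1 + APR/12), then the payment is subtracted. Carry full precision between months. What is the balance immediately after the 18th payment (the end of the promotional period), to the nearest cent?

Promo months 1–18 at r₀ = 0%/12 = 0; months 19+ at r₁ = 21.4%/12 = 0.0178333.
After month 18 (no interest yet): B = €1,350.00 − 18·€65.25 = €175.50.

€175.50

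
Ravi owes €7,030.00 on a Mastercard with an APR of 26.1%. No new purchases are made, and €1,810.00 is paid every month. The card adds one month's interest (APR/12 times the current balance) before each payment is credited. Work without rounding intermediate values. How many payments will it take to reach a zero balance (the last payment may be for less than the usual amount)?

5 payments

Monthly rate r = 26.1%/12 = 2.175% = 0.02175.
Recurrence: B ← B·(1+r) − €1,810.00.
Month 1: interest €152.90; balance after payment €5,372.90.
Month 2: interest €116.86; balance after payment €3,679.76.
Month 3: interest €80.03; balance after payment €1,949.80.
Month 4: interest €42.41; balance after payment €182.21.
Month 5: interest €3.96; balance after payment €0.00.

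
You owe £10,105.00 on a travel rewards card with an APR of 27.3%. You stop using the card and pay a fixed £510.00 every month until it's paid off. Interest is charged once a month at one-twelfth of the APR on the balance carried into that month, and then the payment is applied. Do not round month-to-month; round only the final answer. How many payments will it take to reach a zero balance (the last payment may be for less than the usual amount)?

27 months

Monthly rate r = 27.3%/12 = 2.275% = 0.02275.
Recurrence: B ← B·(1+r) − £510.00.
Month 1: interest £229.89; balance after payment £9,824.89.
Month 2: interest £223.52; balance after payment £9,538.40.
Closed form: n = −ln(1 − rB₀/P)/ln(1+r) = −ln(0.54924)/ln(1.02275) ≈ 26.638, so the balance reaches zero during payment 27.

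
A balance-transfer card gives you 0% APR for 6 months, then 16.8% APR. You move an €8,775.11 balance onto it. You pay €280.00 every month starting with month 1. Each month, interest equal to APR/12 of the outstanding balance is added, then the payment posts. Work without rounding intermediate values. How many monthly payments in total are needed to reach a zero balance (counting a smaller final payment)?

Promo months 1–6 at r₀ = 0%/12 = 0; months 7+ at r₁ = 16.8%/12 = 0.014.
After month 6 (no interest yet): B = €8,775.11 − 6·€280.00 = €7,095.11.
Then at r₁ with €280.00/mo: n₂ = −ln(1 − r₁·B/P)/ln(1+r₁) ≈ 31.51 → 32 more payments.

38 months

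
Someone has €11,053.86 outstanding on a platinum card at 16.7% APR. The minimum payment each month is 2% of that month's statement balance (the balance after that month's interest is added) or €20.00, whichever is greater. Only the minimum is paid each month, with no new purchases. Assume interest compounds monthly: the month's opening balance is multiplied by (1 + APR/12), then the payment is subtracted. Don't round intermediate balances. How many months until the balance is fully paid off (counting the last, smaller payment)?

Monthly rate r = 16.7%/12 = 1.39167% = 0.0139167.
While 2% of the post-interest balance exceeds €20.00, each month B ← (B·(1+r))·(1 − 0.02), i.e. B shrinks by the factor (1+r)·0.98 = 0.99364.
This holds for months 1–379. Entering month 380 the balance is €984.13; 2% of the post-interest balance is now below €20.00, so the flat €20.00 minimum applies from here.
From month 380 a fixed €20.00 at rate r clears €984.13 in 84 more payments. Total: 379 + 84 = 463 months.

463 months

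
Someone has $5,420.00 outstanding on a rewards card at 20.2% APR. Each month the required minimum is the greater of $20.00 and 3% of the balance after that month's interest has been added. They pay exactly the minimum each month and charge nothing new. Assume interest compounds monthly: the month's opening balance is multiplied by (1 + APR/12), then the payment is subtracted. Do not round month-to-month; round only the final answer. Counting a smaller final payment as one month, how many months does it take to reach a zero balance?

202 months

Monthly rate r = 20.2%/12 = 1.68333% = 0.0168333.
While 3% of the post-interest balance exceeds $20.00, each month B ← (B·(1+r))·(1 − 0.03), i.e. B shrinks by the factor (1+r)·0.97 = 0.98633.
This holds for months 1–154. Entering month 155 the balance is $650.60; 3% of the post-interest balance is now below $20.00, so the flat $20.00 minimum applies from here.
From month 155 a fixed $20.00 at rate r clears $650.60 in 48 more payments. Total: 154 + 48 = 202 months.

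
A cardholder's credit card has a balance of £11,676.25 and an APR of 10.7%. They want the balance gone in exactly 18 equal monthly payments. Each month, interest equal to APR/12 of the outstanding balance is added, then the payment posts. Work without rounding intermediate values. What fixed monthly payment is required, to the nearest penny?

£705.01

Monthly rate r = 10.7%/12 = 0.891667% = 0.00891667.
Level-payment amortization: P = B₀·r / (1 − (1+r)^(−n)) = 11676.25·0.00891667 / (1 − 1.00892^(−18)).
Denominator 1 − (1+r)^(−18) = 0.147676102.
P = 104.113 / 0.147676102 ≈ 705.01.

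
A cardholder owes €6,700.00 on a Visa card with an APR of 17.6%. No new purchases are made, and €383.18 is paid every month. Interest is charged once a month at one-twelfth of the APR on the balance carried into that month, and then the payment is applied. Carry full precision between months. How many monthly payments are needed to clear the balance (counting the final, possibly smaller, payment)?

21 payments

Monthly rate r = 17.6%/12 = 1.46667% = 0.0146667.
Recurrence: B ← B·(1+r) − €383.18.
Month 1: interest €98.27; balance after payment €6,415.09.
Month 2: interest €94.09; balance after payment €6,125.99.
Closed form: n = −ln(1 − rB₀/P)/ln(1+r) = −ln(0.74355)/ln(1.01467) ≈ 20.351, so the balance reaches zero during payment 21.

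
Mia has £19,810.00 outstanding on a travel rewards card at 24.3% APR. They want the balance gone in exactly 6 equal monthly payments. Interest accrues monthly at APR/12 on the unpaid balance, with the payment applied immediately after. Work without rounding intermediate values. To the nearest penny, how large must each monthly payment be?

£3,539.58

Monthly rate r = 24.3%/12 = 2.025% = 0.02025.
Level-payment amortization: P = B₀·r / (1 − (1+r)^(−n)) = 19810.00·0.02025 / (1 − 1.02025^(−6)).
Denominator 1 − (1+r)^(−6) = 0.113333339.
P = 401.153 / 0.113333339 ≈ 3539.58.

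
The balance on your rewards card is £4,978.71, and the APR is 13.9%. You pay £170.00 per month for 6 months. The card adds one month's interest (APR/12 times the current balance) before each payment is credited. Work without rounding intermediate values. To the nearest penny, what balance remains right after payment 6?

£4,284.91

Monthly rate r = 13.9%/12 = 1.15833% = 0.0115833.
Each month: B ← B·(1+r) − £170.00.
Month 1: interest £57.67; balance after payment £4,866.38.
Month 2: interest £56.37; balance after payment £4,752.75.
Month 3: interest £55.05; balance after payment £4,637.80.
Month 4: interest £53.72; balance after payment £4,521.52.
Month 5: interest £52.37; balance after payment £4,403.90.
Month 6: interest £51.01; balance after payment £4,284.91.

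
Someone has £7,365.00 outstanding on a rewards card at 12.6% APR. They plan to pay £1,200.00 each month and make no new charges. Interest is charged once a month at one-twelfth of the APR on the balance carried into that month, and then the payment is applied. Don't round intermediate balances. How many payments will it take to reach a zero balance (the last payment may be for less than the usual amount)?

Monthly rate r = 12.6%/12 = 1.05% = 0.0105.
Recurrence: B ← B·(1+r) − £1,200.00.
Month 1: interest £77.33; balance after payment £6,242.33.
Month 2: interest £65.54; balance after payment £5,107.88.
Closed form: n = −ln(1 − rB₀/P)/ln(1+r) = −ln(0.93556)/ln(1.0105) ≈ 6.377, so the balance reaches zero during payment 7.

7 months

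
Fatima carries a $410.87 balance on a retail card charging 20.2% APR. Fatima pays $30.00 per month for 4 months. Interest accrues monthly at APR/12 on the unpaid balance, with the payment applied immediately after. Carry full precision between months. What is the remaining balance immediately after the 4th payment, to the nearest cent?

$316.18

Monthly rate r = 20.2%/12 = 1.68333% = 0.0168333.
Each month: B ← B·(1+r) − $30.00.
Month 1: interest $6.92; balance after payment $387.79.
Month 2: interest $6.53; balance after payment $364.31.
Month 3: interest $6.13; balance after payment $340.45.
Month 4: interest $5.73; balance after payment $316.18.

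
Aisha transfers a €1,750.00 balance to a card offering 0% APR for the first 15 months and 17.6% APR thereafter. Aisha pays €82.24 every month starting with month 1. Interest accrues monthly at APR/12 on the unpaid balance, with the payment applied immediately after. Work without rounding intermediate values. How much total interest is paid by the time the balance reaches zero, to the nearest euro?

€29

Promo months 1–15 at r₀ = 0%/12 = 0; months 16+ at r₁ = 17.6%/12 = 0.0146667.
After month 15 (no interest yet): B = €1,750.00 − 15·€82.24 = €516.40.
Then at r₁ with €82.24/mo: n₂ = −ln(1 − r₁·B/P)/ln(1+r₁) ≈ 6.64 → 7 more payments.
Total paid = 21·€82.24 + €52.41 = €1,779.45; interest = €1,779.45 − €1,750.00 = €29.45.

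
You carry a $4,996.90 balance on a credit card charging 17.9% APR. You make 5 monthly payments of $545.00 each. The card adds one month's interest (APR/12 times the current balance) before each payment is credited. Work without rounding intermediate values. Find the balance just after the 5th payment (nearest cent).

$2,573.35

Monthly rate r = 17.9%/12 = 1.49167% = 0.0149167.
Each month: B ← B·(1+r) − $545.00.
Month 1: interest $74.54; balance after payment $4,526.44.
Month 2: interest $67.52; balance after payment $4,048.96.
Month 3: interest $60.40; balance after payment $3,564.35.
Month 4: interest $53.17; balance after payment $3,072.52.
Month 5: interest $45.83; balance after payment $2,573.35.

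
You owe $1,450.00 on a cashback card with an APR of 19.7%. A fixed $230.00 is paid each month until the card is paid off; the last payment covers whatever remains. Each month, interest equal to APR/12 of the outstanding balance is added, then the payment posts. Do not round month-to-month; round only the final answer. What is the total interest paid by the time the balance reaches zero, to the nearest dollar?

$94

Monthly rate r = 19.7%/12 = 1.64167% = 0.0164167.
Payoff takes n = ⌈−ln(1 − rB₀/P)/ln(1+r)⌉ = ⌈6.709⌉ = 7 payments; the last is $163.57.
Total paid = 6·$230.00 + $163.57 = $1,543.57.
Total interest = total paid − principal = $1,543.57 − $1,450.00 = $93.57.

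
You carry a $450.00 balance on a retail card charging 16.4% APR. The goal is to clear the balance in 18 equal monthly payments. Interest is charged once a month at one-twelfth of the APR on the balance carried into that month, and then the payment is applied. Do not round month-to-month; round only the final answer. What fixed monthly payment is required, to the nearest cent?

$28.37

Monthly rate r = 16.4%/12 = 1.36667% = 0.0136667.
Level-payment amortization: P = B₀·r / (1 − (1+r)^(−n)) = 450.00·0.0136667 / (1 − 1.01367^(−18)).
Denominator 1 − (1+r)^(−18) = 0.216774133.
P = 6.15 / 0.216774133 ≈ 28.37.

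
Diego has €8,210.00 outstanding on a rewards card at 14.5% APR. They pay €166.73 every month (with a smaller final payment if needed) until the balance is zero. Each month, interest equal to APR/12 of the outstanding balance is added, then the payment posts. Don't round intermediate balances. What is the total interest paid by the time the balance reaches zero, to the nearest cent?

€4,337.24

Monthly rate r = 14.5%/12 = 1.20833% = 0.0120833.
Payoff takes n = ⌈−ln(1 − rB₀/P)/ln(1+r)⌉ = ⌈75.254⌉ = 76 payments; the last is €42.49.
Total paid = 75·€166.73 + €42.49 = €12,547.24.
Total interest = total paid − principal = €12,547.24 − €8,210.00 = €4,337.24.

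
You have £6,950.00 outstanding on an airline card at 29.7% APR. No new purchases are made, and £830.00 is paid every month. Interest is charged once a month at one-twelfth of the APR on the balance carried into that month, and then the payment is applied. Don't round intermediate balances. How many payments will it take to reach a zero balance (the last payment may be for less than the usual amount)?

10 payments

Monthly rate r = 29.7%/12 = 2.475% = 0.02475.
Recurrence: B ← B·(1+r) − £830.00.
Month 1: interest £172.01; balance after payment £6,292.01.
Month 2: interest £155.73; balance after payment £5,617.74.
Closed form: n = −ln(1 − rB₀/P)/ln(1+r) = −ln(0.79276)/ln(1.02475) ≈ 9.499, so the balance reaches zero during payment 10.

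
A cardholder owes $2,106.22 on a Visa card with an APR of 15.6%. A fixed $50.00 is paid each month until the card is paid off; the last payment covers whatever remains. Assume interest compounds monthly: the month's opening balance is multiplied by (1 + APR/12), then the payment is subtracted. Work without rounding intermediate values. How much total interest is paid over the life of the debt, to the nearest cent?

$964.52

Monthly rate r = 15.6%/12 = 1.3% = 0.013.
Payoff takes n = ⌈−ln(1 − rB₀/P)/ln(1+r)⌉ = ⌈61.413⌉ = 62 payments; the last is $20.74.
Total paid = 61·$50.00 + $20.74 = $3,070.74.
Total interest = total paid − principal = $3,070.74 − $2,106.22 = $964.52.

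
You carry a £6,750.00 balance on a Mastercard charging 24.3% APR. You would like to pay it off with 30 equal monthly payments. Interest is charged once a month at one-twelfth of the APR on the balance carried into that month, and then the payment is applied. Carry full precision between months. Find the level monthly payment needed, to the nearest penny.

Monthly rate r = 24.3%/12 = 2.025% = 0.02025.
Level-payment amortization: P = B₀·r / (1 − (1+r)^(−n)) = 6750.00·0.02025 / (1 − 1.02025^(−30)).
Denominator 1 − (1+r)^(−30) = 0.451973074.
P = 136.688 / 0.451973074 ≈ 302.42.

£302.42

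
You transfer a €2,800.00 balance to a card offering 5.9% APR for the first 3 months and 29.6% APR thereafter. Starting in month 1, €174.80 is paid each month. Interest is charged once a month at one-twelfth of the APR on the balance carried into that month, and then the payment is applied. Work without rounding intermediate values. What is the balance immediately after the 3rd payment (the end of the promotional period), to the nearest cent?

Promo months 1–3 at r₀ = 5.9%/12 = 0.00491667; months 4+ at r₁ = 29.6%/12 = 0.0246667.
After month 3: iterate B ← B·(1+r₀) − €174.80 for 3 months → €2,314.52.

€2,314.52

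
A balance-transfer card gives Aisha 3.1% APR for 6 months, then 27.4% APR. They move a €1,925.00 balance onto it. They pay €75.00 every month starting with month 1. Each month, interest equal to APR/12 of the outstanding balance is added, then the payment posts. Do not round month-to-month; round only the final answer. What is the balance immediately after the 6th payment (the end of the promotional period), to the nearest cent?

€1,502.11

Promo months 1–6 at r₀ = 3.1%/12 = 0.00258333; months 7+ at r₁ = 27.4%/12 = 0.0228333.
After month 6: iterate B ← B·(1+r₀) − €75.00 for 6 months → €1,502.11.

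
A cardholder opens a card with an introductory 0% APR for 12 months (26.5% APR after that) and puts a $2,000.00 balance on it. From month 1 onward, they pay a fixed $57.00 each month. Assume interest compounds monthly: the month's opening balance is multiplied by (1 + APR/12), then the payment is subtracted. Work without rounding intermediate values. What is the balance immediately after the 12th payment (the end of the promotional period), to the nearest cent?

Promo months 1–12 at r₀ = 0%/12 = 0; months 13+ at r₁ = 26.5%/12 = 0.0220833.
After month 12 (no interest yet): B = $2,000.00 − 12·$57.00 = $1,316.00.

$1,316.00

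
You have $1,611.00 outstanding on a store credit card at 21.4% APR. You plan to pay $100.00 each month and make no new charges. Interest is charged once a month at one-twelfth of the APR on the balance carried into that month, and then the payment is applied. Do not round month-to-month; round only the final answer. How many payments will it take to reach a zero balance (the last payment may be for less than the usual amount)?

Monthly rate r = 21.4%/12 = 1.78333% = 0.0178333.
Recurrence: B ← B·(1+r) − $100.00.
Month 1: interest $28.73; balance after payment $1,539.73.
Month 2: interest $27.46; balance after payment $1,467.19.
Closed form: n = −ln(1 − rB₀/P)/ln(1+r) = −ln(0.71271)/ln(1.01783) ≈ 19.161, so the balance reaches zero during payment 20.

20 payments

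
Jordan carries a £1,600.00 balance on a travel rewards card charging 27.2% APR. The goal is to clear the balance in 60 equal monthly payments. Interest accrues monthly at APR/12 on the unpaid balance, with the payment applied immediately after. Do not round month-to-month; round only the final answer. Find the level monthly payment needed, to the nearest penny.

Monthly rate r = 27.2%/12 = 2.26667% = 0.0226667.
Level-payment amortization: P = B₀·r / (1 − (1+r)^(−n)) = 1600.00·0.0226667 / (1 − 1.02267^(−60)).
Denominator 1 − (1+r)^(−60) = 0.739412268.
P = 36.2667 / 0.739412268 ≈ 49.05.

£49.05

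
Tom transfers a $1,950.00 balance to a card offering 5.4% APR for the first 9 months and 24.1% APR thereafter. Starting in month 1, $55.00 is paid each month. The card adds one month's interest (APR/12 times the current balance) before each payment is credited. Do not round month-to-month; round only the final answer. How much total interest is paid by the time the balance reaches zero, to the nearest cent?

$799.35

Promo months 1–9 at r₀ = 5.4%/12 = 0.0045; months 10+ at r₁ = 24.1%/12 = 0.0200833.
After month 9: iterate B ← B·(1+r₀) − $55.00 for 9 months → $1,526.41.
Then at r₁ with $55.00/mo: n₂ = −ln(1 − r₁·B/P)/ln(1+r₁) ≈ 40.99 → 41 more payments.
Total paid = 49·$55.00 + $54.35 = $2,749.35; interest = $2,749.35 − $1,950.00 = $799.35.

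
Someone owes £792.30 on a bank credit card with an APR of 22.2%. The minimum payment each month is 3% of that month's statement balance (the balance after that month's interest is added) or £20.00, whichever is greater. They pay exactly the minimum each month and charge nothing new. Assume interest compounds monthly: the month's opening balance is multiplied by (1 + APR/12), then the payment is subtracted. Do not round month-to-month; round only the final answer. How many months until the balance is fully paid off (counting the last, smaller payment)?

67 months

Monthly rate r = 22.2%/12 = 1.85% = 0.0185.
While 3% of the post-interest balance exceeds £20.00, each month B ← (B·(1+r))·(1 − 0.03), i.e. B shrinks by the factor (1+r)·0.97 = 0.98794.
This holds for months 1–16. Entering month 17 the balance is £652.55; 3% of the post-interest balance is now below £20.00, so the flat £20.00 minimum applies from here.
From month 17 a fixed £20.00 at rate r clears £652.55 in 51 more payments. Total: 16 + 51 = 67 months.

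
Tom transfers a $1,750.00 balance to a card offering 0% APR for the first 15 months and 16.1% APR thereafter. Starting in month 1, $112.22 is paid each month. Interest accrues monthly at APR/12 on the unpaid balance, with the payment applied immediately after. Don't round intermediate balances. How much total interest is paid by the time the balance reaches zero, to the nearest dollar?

$1

Promo months 1–15 at r₀ = 0%/12 = 0; months 16+ at r₁ = 16.1%/12 = 0.0134167.
After month 15 (no interest yet): B = $1,750.00 − 15·$112.22 = $66.70.
Then at r₁ with $112.22/mo: n₂ = −ln(1 − r₁·B/P)/ln(1+r₁) ≈ 0.60 → 1 more payments.
Total paid = 15·$112.22 + $67.59 = $1,750.89; interest = $1,750.89 − $1,750.00 = $0.89.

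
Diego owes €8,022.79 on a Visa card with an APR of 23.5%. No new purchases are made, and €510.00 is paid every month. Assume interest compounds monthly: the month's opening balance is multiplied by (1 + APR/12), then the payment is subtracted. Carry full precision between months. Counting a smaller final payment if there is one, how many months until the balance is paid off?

Monthly rate r = 23.5%/12 = 1.95833% = 0.0195833.
Recurrence: B ← B·(1+r) − €510.00.
Month 1: interest €157.11; balance after payment €7,669.90.
Month 2: interest €150.20; balance after payment €7,310.11.
Closed form: n = −ln(1 − rB₀/P)/ln(1+r) = −ln(0.69194)/ln(1.01958) ≈ 18.988, so the balance reaches zero during payment 19.

19 payments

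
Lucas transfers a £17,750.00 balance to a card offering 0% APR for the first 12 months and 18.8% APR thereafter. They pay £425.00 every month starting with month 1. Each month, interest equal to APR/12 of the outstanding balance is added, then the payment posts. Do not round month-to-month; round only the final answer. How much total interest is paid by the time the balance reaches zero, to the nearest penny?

£4,518.62

Promo months 1–12 at r₀ = 0%/12 = 0; months 13+ at r₁ = 18.8%/12 = 0.0156667.
After month 12 (no interest yet): B = £17,750.00 − 12·£425.00 = £12,650.00.
Then at r₁ with £425.00/mo: n₂ = −ln(1 − r₁·B/P)/ln(1+r₁) ≈ 40.39 → 41 more payments.
Total paid = 52·£425.00 + £168.62 = £22,268.62; interest = £22,268.62 − £17,750.00 = £4,518.62.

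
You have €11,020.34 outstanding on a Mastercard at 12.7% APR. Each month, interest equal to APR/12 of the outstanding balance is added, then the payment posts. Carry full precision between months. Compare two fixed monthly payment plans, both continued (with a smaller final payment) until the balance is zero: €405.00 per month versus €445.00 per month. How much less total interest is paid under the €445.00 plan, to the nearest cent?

Monthly rate r = 12.7%/12 = 1.05833% = 0.0105833.
At €405.00/mo: n = ⌈−ln(1 − rB₀/P)/ln(1+r)⌉ = 33 payments (last €106.68); total interest = total paid − €11,020.34 = €2,046.34.
At €445.00/mo: 29 payments (last €387.58); total interest €1,827.24.
Interest saved = €2,046.34 − €1,827.24 = €219.10.

€219.10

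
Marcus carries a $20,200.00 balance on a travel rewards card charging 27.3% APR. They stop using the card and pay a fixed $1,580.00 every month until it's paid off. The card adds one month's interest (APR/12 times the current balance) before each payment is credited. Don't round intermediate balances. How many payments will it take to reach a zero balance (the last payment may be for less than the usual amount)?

Monthly rate r = 27.3%/12 = 2.275% = 0.02275.
Recurrence: B ← B·(1+r) − $1,580.00.
Month 1: interest $459.55; balance after payment $19,079.55.
Month 2: interest $434.06; balance after payment $17,933.61.
Closed form: n = −ln(1 − rB₀/P)/ln(1+r) = −ln(0.70915)/ln(1.02275) ≈ 15.279, so the balance reaches zero during payment 16.

16 months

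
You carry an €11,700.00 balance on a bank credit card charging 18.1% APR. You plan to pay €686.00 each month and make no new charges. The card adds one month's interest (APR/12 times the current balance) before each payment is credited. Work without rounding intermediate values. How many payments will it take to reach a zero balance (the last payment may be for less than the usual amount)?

Monthly rate r = 18.1%/12 = 1.50833% = 0.0150833.
Recurrence: B ← B·(1+r) − €686.00.
Month 1: interest €176.47; balance after payment €11,190.48.
Month 2: interest €168.79; balance after payment €10,673.26.
Closed form: n = −ln(1 − rB₀/P)/ln(1+r) = −ln(0.74275)/ln(1.01508) ≈ 19.865, so the balance reaches zero during payment 20.

20 payments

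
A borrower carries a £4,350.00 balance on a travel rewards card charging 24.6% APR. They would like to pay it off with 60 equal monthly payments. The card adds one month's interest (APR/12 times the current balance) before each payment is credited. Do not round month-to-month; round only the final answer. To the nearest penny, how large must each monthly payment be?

Monthly rate r = 24.6%/12 = 2.05% = 0.0205.
Level-payment amortization: P = B₀·r / (1 − (1+r)^(−n)) = 4350.00·0.0205 / (1 − 1.0205^(−60)).
Denominator 1 − (1+r)^(−60) = 0.704049242.
P = 89.175 / 0.704049242 ≈ 126.66.

£126.66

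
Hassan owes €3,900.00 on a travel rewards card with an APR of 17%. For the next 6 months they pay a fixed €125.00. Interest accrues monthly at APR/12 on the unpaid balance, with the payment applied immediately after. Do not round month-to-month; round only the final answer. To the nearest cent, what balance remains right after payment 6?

Monthly rate r = 17%/12 = 1.41667% = 0.0141667.
Each month: B ← B·(1+r) − €125.00.
Month 1: interest €55.25; balance after payment €3,830.25.
Month 2: interest €54.26; balance after payment €3,759.51.
Month 3: interest €53.26; balance after payment €3,687.77.
Month 4: interest €52.24; balance after payment €3,615.02.
Month 5: interest €51.21; balance after payment €3,541.23.
Month 6: interest €50.17; balance after payment €3,466.40.

€3,466.40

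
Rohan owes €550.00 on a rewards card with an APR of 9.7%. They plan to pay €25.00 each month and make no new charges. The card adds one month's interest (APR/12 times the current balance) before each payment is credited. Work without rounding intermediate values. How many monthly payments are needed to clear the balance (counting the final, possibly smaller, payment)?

25 months

Monthly rate r = 9.7%/12 = 0.808333% = 0.00808333.
Recurrence: B ← B·(1+r) − €25.00.
Month 1: interest €4.45; balance after payment €529.45.
Month 2: interest €4.28; balance after payment €508.73.
Closed form: n = −ln(1 − rB₀/P)/ln(1+r) = −ln(0.82217)/ln(1.00808) ≈ 24.322, so the balance reaches zero during payment 25.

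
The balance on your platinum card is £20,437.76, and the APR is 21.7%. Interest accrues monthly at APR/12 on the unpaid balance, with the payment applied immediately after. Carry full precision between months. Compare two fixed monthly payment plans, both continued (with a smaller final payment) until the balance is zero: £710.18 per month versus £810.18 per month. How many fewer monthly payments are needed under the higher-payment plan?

Monthly rate r = 21.7%/12 = 1.80833% = 0.0180833.
At £710.18/mo: n = ⌈−ln(1 − rB₀/P)/ln(1+r)⌉ = 42 payments (last £1.01); total interest = total paid − £20,437.76 = £8,680.63.
At £810.18/mo: 34 payments (last £800.55); total interest £7,098.73.
Payments saved = 42 − 34 = 8.

8 fewer payments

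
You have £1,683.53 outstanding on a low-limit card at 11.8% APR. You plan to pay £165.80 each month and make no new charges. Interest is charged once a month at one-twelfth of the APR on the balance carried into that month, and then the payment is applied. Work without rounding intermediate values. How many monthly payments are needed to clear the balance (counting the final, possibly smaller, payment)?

11 payments

Monthly rate r = 11.8%/12 = 0.983333% = 0.00983333.
Recurrence: B ← B·(1+r) − £165.80.
Month 1: interest £16.55; balance after payment £1,534.28.
Month 2: interest £15.09; balance after payment £1,383.57.
Closed form: n = −ln(1 − rB₀/P)/ln(1+r) = −ln(0.90015)/ln(1.00983) ≈ 10.750, so the balance reaches zero during payment 11.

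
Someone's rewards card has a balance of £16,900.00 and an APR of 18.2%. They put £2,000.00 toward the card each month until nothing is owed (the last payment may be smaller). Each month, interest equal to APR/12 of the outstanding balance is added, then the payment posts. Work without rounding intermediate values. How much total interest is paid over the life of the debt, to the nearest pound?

Monthly rate r = 18.2%/12 = 1.51667% = 0.0151667.
Payoff takes n = ⌈−ln(1 − rB₀/P)/ln(1+r)⌉ = ⌈9.111⌉ = 10 payments; the last is £223.67.
Total paid = 9·£2,000.00 + £223.67 = £18,223.67.
Total interest = total paid − principal = £18,223.67 − £16,900.00 = £1,323.67.

£1,324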